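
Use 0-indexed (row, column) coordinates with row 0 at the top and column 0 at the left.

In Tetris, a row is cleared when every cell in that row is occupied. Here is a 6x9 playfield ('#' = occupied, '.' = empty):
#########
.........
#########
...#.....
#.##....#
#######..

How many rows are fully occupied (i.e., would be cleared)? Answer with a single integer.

Answer: 2

Derivation:
Check each row:
  row 0: 0 empty cells -> FULL (clear)
  row 1: 9 empty cells -> not full
  row 2: 0 empty cells -> FULL (clear)
  row 3: 8 empty cells -> not full
  row 4: 5 empty cells -> not full
  row 5: 2 empty cells -> not full
Total rows cleared: 2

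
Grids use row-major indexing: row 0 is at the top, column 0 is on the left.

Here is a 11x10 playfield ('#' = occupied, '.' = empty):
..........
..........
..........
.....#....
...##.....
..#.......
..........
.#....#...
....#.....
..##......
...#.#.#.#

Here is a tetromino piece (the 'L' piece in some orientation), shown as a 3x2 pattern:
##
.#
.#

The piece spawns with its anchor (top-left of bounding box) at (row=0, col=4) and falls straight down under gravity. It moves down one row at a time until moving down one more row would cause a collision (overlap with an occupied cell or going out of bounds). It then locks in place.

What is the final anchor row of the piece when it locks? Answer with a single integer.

Answer: 0

Derivation:
Spawn at (row=0, col=4). Try each row:
  row 0: fits
  row 1: blocked -> lock at row 0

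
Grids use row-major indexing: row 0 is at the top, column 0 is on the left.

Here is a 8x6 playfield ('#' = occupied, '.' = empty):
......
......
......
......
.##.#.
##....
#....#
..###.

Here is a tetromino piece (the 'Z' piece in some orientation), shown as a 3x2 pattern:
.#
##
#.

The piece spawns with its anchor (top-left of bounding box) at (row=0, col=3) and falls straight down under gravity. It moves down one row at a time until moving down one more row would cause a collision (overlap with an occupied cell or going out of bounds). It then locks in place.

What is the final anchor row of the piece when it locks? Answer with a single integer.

Answer: 2

Derivation:
Spawn at (row=0, col=3). Try each row:
  row 0: fits
  row 1: fits
  row 2: fits
  row 3: blocked -> lock at row 2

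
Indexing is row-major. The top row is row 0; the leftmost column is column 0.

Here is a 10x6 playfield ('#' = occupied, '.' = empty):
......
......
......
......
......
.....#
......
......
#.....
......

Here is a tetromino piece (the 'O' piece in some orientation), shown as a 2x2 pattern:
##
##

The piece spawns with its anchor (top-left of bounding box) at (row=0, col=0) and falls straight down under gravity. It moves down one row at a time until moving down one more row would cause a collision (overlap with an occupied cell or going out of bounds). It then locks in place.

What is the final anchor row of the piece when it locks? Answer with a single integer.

Spawn at (row=0, col=0). Try each row:
  row 0: fits
  row 1: fits
  row 2: fits
  row 3: fits
  row 4: fits
  row 5: fits
  row 6: fits
  row 7: blocked -> lock at row 6

Answer: 6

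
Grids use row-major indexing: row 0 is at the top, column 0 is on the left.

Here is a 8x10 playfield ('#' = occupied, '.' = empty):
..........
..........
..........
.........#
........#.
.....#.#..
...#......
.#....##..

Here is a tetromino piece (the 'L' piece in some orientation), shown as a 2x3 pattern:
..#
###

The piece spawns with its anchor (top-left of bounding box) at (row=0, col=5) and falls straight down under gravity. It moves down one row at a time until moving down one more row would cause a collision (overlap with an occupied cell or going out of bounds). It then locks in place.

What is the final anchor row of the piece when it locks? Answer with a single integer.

Answer: 3

Derivation:
Spawn at (row=0, col=5). Try each row:
  row 0: fits
  row 1: fits
  row 2: fits
  row 3: fits
  row 4: blocked -> lock at row 3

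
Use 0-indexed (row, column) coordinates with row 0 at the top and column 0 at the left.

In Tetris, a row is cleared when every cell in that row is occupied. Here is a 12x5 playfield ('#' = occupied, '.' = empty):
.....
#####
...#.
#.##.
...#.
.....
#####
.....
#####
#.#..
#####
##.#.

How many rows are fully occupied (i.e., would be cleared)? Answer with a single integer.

Check each row:
  row 0: 5 empty cells -> not full
  row 1: 0 empty cells -> FULL (clear)
  row 2: 4 empty cells -> not full
  row 3: 2 empty cells -> not full
  row 4: 4 empty cells -> not full
  row 5: 5 empty cells -> not full
  row 6: 0 empty cells -> FULL (clear)
  row 7: 5 empty cells -> not full
  row 8: 0 empty cells -> FULL (clear)
  row 9: 3 empty cells -> not full
  row 10: 0 empty cells -> FULL (clear)
  row 11: 2 empty cells -> not full
Total rows cleared: 4

Answer: 4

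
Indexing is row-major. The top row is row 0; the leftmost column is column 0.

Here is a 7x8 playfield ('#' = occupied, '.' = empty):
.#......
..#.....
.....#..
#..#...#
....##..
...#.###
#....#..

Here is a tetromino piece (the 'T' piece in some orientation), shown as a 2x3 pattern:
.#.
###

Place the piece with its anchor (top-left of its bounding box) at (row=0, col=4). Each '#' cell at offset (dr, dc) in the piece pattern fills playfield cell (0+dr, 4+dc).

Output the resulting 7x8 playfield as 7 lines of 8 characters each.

Answer: .#...#..
..#.###.
.....#..
#..#...#
....##..
...#.###
#....#..

Derivation:
Fill (0+0,4+1) = (0,5)
Fill (0+1,4+0) = (1,4)
Fill (0+1,4+1) = (1,5)
Fill (0+1,4+2) = (1,6)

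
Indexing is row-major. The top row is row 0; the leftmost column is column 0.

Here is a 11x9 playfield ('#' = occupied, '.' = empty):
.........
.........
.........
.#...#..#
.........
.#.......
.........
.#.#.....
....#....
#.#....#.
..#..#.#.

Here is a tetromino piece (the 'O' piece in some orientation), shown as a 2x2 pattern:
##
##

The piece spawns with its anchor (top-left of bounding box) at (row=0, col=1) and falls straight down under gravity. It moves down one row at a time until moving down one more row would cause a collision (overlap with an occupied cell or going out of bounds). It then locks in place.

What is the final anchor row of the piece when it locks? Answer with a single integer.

Spawn at (row=0, col=1). Try each row:
  row 0: fits
  row 1: fits
  row 2: blocked -> lock at row 1

Answer: 1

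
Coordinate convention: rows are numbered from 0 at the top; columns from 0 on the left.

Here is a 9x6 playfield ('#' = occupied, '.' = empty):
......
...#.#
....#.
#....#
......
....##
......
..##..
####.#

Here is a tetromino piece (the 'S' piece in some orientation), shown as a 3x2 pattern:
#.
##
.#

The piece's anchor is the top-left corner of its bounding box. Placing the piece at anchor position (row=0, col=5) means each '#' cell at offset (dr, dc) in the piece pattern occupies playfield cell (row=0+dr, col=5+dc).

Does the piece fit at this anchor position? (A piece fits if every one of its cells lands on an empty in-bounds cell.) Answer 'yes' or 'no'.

Answer: no

Derivation:
Check each piece cell at anchor (0, 5):
  offset (0,0) -> (0,5): empty -> OK
  offset (1,0) -> (1,5): occupied ('#') -> FAIL
  offset (1,1) -> (1,6): out of bounds -> FAIL
  offset (2,1) -> (2,6): out of bounds -> FAIL
All cells valid: no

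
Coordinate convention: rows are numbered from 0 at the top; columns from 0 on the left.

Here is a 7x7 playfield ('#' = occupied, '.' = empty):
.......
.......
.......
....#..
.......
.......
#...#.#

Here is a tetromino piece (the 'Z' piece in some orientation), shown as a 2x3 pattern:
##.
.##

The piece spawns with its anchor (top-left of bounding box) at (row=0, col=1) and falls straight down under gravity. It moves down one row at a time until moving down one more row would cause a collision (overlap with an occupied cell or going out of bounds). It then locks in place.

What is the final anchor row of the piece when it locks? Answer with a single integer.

Spawn at (row=0, col=1). Try each row:
  row 0: fits
  row 1: fits
  row 2: fits
  row 3: fits
  row 4: fits
  row 5: fits
  row 6: blocked -> lock at row 5

Answer: 5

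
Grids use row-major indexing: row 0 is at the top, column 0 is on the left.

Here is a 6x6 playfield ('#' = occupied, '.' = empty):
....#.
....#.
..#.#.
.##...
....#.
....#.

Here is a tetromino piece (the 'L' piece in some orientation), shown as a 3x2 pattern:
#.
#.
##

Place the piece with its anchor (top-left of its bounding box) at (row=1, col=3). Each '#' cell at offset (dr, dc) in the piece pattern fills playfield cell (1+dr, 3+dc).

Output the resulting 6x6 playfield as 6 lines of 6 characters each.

Answer: ....#.
...##.
..###.
.####.
....#.
....#.

Derivation:
Fill (1+0,3+0) = (1,3)
Fill (1+1,3+0) = (2,3)
Fill (1+2,3+0) = (3,3)
Fill (1+2,3+1) = (3,4)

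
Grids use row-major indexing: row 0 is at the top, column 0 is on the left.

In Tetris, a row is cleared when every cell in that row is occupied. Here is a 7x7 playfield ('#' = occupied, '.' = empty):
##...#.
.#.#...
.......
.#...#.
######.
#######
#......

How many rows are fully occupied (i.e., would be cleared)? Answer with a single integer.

Check each row:
  row 0: 4 empty cells -> not full
  row 1: 5 empty cells -> not full
  row 2: 7 empty cells -> not full
  row 3: 5 empty cells -> not full
  row 4: 1 empty cell -> not full
  row 5: 0 empty cells -> FULL (clear)
  row 6: 6 empty cells -> not full
Total rows cleared: 1

Answer: 1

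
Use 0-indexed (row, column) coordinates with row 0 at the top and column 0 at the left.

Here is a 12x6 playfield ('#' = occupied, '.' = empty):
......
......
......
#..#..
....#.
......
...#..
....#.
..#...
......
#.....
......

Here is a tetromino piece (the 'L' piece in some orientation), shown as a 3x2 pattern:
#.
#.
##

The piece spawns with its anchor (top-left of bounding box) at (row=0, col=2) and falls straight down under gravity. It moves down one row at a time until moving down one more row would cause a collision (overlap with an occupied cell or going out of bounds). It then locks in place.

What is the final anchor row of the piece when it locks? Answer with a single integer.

Spawn at (row=0, col=2). Try each row:
  row 0: fits
  row 1: blocked -> lock at row 0

Answer: 0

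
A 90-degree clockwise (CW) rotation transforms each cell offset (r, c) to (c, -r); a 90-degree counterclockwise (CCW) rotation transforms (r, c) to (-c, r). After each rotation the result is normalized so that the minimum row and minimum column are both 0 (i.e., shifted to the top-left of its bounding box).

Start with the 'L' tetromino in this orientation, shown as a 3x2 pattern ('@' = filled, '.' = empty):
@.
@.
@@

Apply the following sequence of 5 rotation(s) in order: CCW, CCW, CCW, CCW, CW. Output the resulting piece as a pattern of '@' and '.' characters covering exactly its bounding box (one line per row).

Answer: @@@
@..

Derivation:
Start:
@.
@.
@@
After rotation 1 (CCW):
..@
@@@
After rotation 2 (CCW):
@@
.@
.@
After rotation 3 (CCW):
@@@
@..
After rotation 4 (CCW):
@.
@.
@@
After rotation 5 (CW):
@@@
@..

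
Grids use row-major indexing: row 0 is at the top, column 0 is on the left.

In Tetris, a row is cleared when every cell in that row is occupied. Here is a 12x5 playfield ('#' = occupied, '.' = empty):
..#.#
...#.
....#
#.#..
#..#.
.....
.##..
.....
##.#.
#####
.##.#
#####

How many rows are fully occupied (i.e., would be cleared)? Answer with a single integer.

Check each row:
  row 0: 3 empty cells -> not full
  row 1: 4 empty cells -> not full
  row 2: 4 empty cells -> not full
  row 3: 3 empty cells -> not full
  row 4: 3 empty cells -> not full
  row 5: 5 empty cells -> not full
  row 6: 3 empty cells -> not full
  row 7: 5 empty cells -> not full
  row 8: 2 empty cells -> not full
  row 9: 0 empty cells -> FULL (clear)
  row 10: 2 empty cells -> not full
  row 11: 0 empty cells -> FULL (clear)
Total rows cleared: 2

Answer: 2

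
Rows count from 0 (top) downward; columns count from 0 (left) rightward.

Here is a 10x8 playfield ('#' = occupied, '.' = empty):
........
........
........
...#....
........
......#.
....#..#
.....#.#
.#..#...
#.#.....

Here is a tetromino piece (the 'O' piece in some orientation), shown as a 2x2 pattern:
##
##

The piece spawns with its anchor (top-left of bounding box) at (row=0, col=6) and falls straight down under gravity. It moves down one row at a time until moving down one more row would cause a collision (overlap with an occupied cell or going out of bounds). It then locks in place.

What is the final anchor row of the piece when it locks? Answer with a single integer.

Spawn at (row=0, col=6). Try each row:
  row 0: fits
  row 1: fits
  row 2: fits
  row 3: fits
  row 4: blocked -> lock at row 3

Answer: 3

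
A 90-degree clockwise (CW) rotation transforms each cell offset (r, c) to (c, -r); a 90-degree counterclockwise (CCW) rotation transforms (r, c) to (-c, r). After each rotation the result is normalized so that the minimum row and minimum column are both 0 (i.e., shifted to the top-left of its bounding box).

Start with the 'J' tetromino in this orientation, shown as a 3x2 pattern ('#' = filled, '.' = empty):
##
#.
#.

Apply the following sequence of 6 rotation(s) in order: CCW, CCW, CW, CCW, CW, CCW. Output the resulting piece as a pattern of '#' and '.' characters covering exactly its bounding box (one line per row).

Answer: .#
.#
##

Derivation:
Start:
##
#.
#.
After rotation 1 (CCW):
#..
###
After rotation 2 (CCW):
.#
.#
##
After rotation 3 (CW):
#..
###
After rotation 4 (CCW):
.#
.#
##
After rotation 5 (CW):
#..
###
After rotation 6 (CCW):
.#
.#
##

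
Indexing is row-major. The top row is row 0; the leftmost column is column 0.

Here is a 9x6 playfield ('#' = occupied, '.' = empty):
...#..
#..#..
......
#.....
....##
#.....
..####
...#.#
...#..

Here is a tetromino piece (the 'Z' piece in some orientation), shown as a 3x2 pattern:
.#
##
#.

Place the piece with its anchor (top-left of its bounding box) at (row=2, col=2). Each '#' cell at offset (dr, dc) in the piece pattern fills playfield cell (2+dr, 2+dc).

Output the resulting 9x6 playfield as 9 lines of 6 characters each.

Answer: ...#..
#..#..
...#..
#.##..
..#.##
#.....
..####
...#.#
...#..

Derivation:
Fill (2+0,2+1) = (2,3)
Fill (2+1,2+0) = (3,2)
Fill (2+1,2+1) = (3,3)
Fill (2+2,2+0) = (4,2)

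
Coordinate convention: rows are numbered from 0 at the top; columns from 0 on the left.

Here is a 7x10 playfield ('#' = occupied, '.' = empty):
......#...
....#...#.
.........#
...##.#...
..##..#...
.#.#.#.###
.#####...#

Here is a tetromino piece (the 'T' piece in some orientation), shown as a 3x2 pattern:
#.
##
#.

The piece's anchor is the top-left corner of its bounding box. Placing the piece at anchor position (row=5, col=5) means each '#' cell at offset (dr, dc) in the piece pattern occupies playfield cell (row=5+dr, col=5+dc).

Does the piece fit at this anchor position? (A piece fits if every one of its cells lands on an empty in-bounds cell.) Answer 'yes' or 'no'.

Check each piece cell at anchor (5, 5):
  offset (0,0) -> (5,5): occupied ('#') -> FAIL
  offset (1,0) -> (6,5): occupied ('#') -> FAIL
  offset (1,1) -> (6,6): empty -> OK
  offset (2,0) -> (7,5): out of bounds -> FAIL
All cells valid: no

Answer: no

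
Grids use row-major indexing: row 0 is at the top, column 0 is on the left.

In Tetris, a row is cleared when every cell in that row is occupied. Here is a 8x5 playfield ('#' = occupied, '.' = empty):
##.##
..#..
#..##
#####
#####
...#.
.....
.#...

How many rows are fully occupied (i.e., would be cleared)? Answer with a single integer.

Check each row:
  row 0: 1 empty cell -> not full
  row 1: 4 empty cells -> not full
  row 2: 2 empty cells -> not full
  row 3: 0 empty cells -> FULL (clear)
  row 4: 0 empty cells -> FULL (clear)
  row 5: 4 empty cells -> not full
  row 6: 5 empty cells -> not full
  row 7: 4 empty cells -> not full
Total rows cleared: 2

Answer: 2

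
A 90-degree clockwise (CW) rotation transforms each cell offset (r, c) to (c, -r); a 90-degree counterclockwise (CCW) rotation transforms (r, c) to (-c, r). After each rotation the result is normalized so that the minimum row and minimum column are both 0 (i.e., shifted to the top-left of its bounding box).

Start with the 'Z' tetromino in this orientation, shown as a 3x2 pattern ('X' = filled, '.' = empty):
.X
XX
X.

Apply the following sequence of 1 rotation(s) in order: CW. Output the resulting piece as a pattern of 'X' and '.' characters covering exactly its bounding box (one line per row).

Start:
.X
XX
X.
After rotation 1 (CW):
XX.
.XX

Answer: XX.
.XX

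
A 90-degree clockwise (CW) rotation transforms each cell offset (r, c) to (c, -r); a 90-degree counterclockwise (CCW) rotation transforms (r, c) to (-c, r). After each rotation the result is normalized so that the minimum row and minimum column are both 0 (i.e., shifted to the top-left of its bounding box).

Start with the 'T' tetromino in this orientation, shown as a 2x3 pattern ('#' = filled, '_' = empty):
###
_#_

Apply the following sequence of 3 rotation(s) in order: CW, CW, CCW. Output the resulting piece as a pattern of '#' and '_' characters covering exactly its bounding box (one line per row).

Start:
###
_#_
After rotation 1 (CW):
_#
##
_#
After rotation 2 (CW):
_#_
###
After rotation 3 (CCW):
_#
##
_#

Answer: _#
##
_#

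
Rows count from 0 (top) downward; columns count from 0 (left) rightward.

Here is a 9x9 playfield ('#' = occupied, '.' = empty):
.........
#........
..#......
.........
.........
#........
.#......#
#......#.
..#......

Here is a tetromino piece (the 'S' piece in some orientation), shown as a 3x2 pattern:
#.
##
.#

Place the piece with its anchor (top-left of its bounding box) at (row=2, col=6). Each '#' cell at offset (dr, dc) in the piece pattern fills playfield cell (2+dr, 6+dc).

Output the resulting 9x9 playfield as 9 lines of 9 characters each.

Fill (2+0,6+0) = (2,6)
Fill (2+1,6+0) = (3,6)
Fill (2+1,6+1) = (3,7)
Fill (2+2,6+1) = (4,7)

Answer: .........
#........
..#...#..
......##.
.......#.
#........
.#......#
#......#.
..#......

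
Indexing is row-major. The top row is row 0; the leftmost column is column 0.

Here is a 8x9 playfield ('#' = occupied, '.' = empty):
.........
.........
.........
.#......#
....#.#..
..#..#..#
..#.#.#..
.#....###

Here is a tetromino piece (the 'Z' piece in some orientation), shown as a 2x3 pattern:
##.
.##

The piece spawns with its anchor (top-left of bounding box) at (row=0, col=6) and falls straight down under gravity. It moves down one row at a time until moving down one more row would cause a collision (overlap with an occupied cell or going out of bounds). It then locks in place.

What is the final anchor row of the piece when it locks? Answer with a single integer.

Answer: 1

Derivation:
Spawn at (row=0, col=6). Try each row:
  row 0: fits
  row 1: fits
  row 2: blocked -> lock at row 1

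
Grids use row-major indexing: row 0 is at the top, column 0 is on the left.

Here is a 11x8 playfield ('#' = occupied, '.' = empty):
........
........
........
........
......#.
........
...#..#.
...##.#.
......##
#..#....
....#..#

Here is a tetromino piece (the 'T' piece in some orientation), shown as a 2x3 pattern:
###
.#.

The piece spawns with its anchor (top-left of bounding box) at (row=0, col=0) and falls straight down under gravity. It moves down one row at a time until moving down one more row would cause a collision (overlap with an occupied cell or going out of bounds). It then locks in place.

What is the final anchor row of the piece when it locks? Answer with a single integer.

Spawn at (row=0, col=0). Try each row:
  row 0: fits
  row 1: fits
  row 2: fits
  row 3: fits
  row 4: fits
  row 5: fits
  row 6: fits
  row 7: fits
  row 8: fits
  row 9: blocked -> lock at row 8

Answer: 8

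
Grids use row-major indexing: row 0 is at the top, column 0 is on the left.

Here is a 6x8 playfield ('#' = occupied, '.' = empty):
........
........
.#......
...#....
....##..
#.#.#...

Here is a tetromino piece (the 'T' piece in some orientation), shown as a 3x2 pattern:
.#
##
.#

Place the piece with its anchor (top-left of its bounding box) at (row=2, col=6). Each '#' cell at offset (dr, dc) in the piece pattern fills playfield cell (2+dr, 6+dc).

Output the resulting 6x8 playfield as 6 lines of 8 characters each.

Fill (2+0,6+1) = (2,7)
Fill (2+1,6+0) = (3,6)
Fill (2+1,6+1) = (3,7)
Fill (2+2,6+1) = (4,7)

Answer: ........
........
.#.....#
...#..##
....##.#
#.#.#...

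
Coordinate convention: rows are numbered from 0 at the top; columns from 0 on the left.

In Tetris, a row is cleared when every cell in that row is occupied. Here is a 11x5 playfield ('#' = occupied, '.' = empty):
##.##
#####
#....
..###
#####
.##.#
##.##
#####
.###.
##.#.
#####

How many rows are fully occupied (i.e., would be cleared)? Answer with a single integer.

Check each row:
  row 0: 1 empty cell -> not full
  row 1: 0 empty cells -> FULL (clear)
  row 2: 4 empty cells -> not full
  row 3: 2 empty cells -> not full
  row 4: 0 empty cells -> FULL (clear)
  row 5: 2 empty cells -> not full
  row 6: 1 empty cell -> not full
  row 7: 0 empty cells -> FULL (clear)
  row 8: 2 empty cells -> not full
  row 9: 2 empty cells -> not full
  row 10: 0 empty cells -> FULL (clear)
Total rows cleared: 4

Answer: 4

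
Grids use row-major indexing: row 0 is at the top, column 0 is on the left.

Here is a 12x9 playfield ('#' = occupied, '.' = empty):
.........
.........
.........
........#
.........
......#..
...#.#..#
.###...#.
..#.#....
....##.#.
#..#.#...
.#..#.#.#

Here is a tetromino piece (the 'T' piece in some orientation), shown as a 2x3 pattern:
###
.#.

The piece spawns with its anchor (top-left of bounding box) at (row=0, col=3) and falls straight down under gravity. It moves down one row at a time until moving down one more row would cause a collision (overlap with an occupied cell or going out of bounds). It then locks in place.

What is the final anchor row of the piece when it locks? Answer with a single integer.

Spawn at (row=0, col=3). Try each row:
  row 0: fits
  row 1: fits
  row 2: fits
  row 3: fits
  row 4: fits
  row 5: fits
  row 6: blocked -> lock at row 5

Answer: 5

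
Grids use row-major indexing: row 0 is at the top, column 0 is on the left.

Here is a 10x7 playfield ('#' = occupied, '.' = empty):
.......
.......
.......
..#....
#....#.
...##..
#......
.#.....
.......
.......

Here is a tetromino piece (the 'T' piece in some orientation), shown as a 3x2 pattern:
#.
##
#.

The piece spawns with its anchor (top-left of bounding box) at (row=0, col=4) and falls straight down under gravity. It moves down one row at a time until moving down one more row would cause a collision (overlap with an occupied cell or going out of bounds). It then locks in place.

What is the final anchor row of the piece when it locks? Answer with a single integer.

Spawn at (row=0, col=4). Try each row:
  row 0: fits
  row 1: fits
  row 2: fits
  row 3: blocked -> lock at row 2

Answer: 2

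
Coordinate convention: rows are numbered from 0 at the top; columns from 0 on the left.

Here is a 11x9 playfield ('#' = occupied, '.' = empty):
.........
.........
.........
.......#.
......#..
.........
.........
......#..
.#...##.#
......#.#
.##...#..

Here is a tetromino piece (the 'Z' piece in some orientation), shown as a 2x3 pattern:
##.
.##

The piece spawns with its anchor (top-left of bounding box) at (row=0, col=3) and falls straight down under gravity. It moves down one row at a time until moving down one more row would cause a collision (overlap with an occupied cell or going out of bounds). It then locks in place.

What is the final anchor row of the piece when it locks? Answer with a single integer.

Spawn at (row=0, col=3). Try each row:
  row 0: fits
  row 1: fits
  row 2: fits
  row 3: fits
  row 4: fits
  row 5: fits
  row 6: fits
  row 7: blocked -> lock at row 6

Answer: 6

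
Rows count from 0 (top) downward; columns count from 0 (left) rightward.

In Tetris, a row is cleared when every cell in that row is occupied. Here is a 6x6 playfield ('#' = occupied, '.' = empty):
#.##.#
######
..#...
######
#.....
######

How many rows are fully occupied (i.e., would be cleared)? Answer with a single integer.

Check each row:
  row 0: 2 empty cells -> not full
  row 1: 0 empty cells -> FULL (clear)
  row 2: 5 empty cells -> not full
  row 3: 0 empty cells -> FULL (clear)
  row 4: 5 empty cells -> not full
  row 5: 0 empty cells -> FULL (clear)
Total rows cleared: 3

Answer: 3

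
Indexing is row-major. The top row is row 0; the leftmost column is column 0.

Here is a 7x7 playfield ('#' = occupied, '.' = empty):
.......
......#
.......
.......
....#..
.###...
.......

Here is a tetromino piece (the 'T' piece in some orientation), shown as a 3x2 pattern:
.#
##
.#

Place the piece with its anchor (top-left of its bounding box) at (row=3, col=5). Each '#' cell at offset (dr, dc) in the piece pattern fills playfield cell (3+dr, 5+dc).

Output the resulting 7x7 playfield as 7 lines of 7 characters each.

Answer: .......
......#
.......
......#
....###
.###..#
.......

Derivation:
Fill (3+0,5+1) = (3,6)
Fill (3+1,5+0) = (4,5)
Fill (3+1,5+1) = (4,6)
Fill (3+2,5+1) = (5,6)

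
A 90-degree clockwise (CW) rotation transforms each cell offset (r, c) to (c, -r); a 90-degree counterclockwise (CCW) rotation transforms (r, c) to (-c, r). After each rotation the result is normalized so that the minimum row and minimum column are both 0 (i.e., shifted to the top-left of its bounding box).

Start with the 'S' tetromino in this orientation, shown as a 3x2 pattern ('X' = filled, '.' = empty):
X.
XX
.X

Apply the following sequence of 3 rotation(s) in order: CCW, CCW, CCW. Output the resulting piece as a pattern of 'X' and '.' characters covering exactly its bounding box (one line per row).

Answer: .XX
XX.

Derivation:
Start:
X.
XX
.X
After rotation 1 (CCW):
.XX
XX.
After rotation 2 (CCW):
X.
XX
.X
After rotation 3 (CCW):
.XX
XX.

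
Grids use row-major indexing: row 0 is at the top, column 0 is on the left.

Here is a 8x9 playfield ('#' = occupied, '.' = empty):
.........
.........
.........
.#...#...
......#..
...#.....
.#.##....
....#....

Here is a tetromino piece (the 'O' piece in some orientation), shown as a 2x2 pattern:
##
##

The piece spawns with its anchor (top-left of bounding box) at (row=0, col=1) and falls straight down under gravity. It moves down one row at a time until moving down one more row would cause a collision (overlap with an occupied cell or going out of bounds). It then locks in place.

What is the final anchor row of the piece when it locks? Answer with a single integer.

Answer: 1

Derivation:
Spawn at (row=0, col=1). Try each row:
  row 0: fits
  row 1: fits
  row 2: blocked -> lock at row 1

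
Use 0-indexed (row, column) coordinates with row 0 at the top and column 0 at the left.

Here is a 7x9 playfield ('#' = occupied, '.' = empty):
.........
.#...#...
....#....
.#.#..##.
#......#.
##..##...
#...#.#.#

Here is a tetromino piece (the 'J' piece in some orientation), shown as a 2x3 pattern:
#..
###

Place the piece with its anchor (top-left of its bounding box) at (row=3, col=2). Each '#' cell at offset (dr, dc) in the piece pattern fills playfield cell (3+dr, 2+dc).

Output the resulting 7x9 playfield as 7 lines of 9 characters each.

Fill (3+0,2+0) = (3,2)
Fill (3+1,2+0) = (4,2)
Fill (3+1,2+1) = (4,3)
Fill (3+1,2+2) = (4,4)

Answer: .........
.#...#...
....#....
.###..##.
#.###..#.
##..##...
#...#.#.#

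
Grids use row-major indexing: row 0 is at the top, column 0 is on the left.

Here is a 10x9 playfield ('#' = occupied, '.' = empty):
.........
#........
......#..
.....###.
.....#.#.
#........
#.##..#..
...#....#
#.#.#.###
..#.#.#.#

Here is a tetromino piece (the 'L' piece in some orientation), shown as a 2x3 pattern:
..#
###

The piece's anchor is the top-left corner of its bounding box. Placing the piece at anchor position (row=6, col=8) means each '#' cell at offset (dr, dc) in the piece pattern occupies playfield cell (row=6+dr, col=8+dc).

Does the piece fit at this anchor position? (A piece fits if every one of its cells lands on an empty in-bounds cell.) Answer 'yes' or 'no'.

Check each piece cell at anchor (6, 8):
  offset (0,2) -> (6,10): out of bounds -> FAIL
  offset (1,0) -> (7,8): occupied ('#') -> FAIL
  offset (1,1) -> (7,9): out of bounds -> FAIL
  offset (1,2) -> (7,10): out of bounds -> FAIL
All cells valid: no

Answer: no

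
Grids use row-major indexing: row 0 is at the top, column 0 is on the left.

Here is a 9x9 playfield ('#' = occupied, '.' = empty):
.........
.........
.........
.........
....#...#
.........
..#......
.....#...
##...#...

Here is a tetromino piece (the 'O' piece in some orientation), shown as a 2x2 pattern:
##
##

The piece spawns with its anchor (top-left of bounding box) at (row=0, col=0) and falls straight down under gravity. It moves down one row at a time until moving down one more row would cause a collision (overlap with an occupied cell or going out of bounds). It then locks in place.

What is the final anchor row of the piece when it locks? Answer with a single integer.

Answer: 6

Derivation:
Spawn at (row=0, col=0). Try each row:
  row 0: fits
  row 1: fits
  row 2: fits
  row 3: fits
  row 4: fits
  row 5: fits
  row 6: fits
  row 7: blocked -> lock at row 6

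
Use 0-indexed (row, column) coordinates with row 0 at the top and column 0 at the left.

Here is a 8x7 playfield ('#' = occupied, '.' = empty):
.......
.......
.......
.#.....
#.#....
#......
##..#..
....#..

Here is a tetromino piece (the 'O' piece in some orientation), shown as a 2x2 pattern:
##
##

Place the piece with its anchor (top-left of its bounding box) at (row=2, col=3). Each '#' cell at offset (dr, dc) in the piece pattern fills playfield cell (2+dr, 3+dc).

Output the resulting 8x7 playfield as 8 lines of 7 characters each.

Fill (2+0,3+0) = (2,3)
Fill (2+0,3+1) = (2,4)
Fill (2+1,3+0) = (3,3)
Fill (2+1,3+1) = (3,4)

Answer: .......
.......
...##..
.#.##..
#.#....
#......
##..#..
....#..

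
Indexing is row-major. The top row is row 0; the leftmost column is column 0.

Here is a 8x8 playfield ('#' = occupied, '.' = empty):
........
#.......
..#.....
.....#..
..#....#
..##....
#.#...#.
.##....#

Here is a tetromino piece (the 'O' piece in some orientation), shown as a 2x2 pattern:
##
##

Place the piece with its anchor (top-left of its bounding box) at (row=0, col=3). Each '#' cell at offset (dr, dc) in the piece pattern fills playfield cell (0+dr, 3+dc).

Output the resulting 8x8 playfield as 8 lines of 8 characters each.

Fill (0+0,3+0) = (0,3)
Fill (0+0,3+1) = (0,4)
Fill (0+1,3+0) = (1,3)
Fill (0+1,3+1) = (1,4)

Answer: ...##...
#..##...
..#.....
.....#..
..#....#
..##....
#.#...#.
.##....#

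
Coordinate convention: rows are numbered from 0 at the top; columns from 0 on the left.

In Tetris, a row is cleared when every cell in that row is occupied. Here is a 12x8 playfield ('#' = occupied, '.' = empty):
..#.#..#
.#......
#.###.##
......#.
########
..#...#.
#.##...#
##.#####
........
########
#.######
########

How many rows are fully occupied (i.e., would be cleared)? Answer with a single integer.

Answer: 3

Derivation:
Check each row:
  row 0: 5 empty cells -> not full
  row 1: 7 empty cells -> not full
  row 2: 2 empty cells -> not full
  row 3: 7 empty cells -> not full
  row 4: 0 empty cells -> FULL (clear)
  row 5: 6 empty cells -> not full
  row 6: 4 empty cells -> not full
  row 7: 1 empty cell -> not full
  row 8: 8 empty cells -> not full
  row 9: 0 empty cells -> FULL (clear)
  row 10: 1 empty cell -> not full
  row 11: 0 empty cells -> FULL (clear)
Total rows cleared: 3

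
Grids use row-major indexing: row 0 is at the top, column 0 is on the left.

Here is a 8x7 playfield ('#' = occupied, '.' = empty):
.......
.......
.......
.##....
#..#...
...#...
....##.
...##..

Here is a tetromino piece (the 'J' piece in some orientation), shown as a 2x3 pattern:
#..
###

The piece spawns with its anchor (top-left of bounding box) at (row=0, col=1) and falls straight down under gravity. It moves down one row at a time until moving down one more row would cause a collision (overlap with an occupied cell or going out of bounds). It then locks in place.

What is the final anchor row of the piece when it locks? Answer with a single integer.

Spawn at (row=0, col=1). Try each row:
  row 0: fits
  row 1: fits
  row 2: blocked -> lock at row 1

Answer: 1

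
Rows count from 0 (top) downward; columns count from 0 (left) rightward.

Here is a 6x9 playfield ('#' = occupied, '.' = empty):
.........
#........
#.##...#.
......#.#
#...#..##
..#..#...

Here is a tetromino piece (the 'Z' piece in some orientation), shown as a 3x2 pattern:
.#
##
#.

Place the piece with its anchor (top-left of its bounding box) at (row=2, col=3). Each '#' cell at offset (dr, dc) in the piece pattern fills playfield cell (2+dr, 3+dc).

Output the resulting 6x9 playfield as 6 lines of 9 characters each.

Fill (2+0,3+1) = (2,4)
Fill (2+1,3+0) = (3,3)
Fill (2+1,3+1) = (3,4)
Fill (2+2,3+0) = (4,3)

Answer: .........
#........
#.###..#.
...##.#.#
#..##..##
..#..#...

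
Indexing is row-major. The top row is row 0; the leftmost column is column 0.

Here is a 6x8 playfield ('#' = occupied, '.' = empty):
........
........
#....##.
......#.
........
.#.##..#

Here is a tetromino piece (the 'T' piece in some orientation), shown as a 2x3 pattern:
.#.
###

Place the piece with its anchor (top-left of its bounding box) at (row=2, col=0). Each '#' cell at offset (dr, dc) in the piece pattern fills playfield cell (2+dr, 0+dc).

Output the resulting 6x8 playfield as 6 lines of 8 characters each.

Fill (2+0,0+1) = (2,1)
Fill (2+1,0+0) = (3,0)
Fill (2+1,0+1) = (3,1)
Fill (2+1,0+2) = (3,2)

Answer: ........
........
##...##.
###...#.
........
.#.##..#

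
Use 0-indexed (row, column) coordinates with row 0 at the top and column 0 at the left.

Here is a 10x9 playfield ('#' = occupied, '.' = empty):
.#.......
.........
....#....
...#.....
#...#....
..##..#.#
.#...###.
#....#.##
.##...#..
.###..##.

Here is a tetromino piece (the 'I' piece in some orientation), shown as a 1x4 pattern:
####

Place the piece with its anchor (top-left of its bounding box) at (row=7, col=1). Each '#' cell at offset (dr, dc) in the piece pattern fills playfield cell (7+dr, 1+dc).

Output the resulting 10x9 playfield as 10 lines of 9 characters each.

Answer: .#.......
.........
....#....
...#.....
#...#....
..##..#.#
.#...###.
######.##
.##...#..
.###..##.

Derivation:
Fill (7+0,1+0) = (7,1)
Fill (7+0,1+1) = (7,2)
Fill (7+0,1+2) = (7,3)
Fill (7+0,1+3) = (7,4)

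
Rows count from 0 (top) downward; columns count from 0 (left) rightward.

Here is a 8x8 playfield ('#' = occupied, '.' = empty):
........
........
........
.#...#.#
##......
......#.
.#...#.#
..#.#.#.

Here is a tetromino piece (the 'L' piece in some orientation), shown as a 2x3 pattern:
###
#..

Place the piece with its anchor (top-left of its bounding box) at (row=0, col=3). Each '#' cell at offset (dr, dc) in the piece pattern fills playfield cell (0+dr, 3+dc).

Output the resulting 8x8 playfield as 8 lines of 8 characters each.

Fill (0+0,3+0) = (0,3)
Fill (0+0,3+1) = (0,4)
Fill (0+0,3+2) = (0,5)
Fill (0+1,3+0) = (1,3)

Answer: ...###..
...#....
........
.#...#.#
##......
......#.
.#...#.#
..#.#.#.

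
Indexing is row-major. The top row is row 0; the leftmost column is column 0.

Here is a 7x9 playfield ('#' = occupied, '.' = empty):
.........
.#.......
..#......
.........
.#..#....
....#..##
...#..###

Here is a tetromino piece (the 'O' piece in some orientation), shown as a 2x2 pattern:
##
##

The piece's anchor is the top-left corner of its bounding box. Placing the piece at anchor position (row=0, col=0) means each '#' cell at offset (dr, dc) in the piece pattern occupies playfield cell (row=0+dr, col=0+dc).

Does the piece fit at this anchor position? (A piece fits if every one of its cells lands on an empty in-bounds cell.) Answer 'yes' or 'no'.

Check each piece cell at anchor (0, 0):
  offset (0,0) -> (0,0): empty -> OK
  offset (0,1) -> (0,1): empty -> OK
  offset (1,0) -> (1,0): empty -> OK
  offset (1,1) -> (1,1): occupied ('#') -> FAIL
All cells valid: no

Answer: no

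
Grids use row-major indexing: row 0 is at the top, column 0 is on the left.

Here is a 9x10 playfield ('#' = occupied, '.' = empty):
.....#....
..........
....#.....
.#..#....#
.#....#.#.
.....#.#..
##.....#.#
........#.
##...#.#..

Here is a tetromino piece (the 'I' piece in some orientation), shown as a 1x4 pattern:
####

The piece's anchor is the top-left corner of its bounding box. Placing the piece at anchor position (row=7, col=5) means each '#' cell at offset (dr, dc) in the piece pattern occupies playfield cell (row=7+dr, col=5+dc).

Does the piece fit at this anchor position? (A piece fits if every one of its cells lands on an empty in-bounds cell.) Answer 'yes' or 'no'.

Answer: no

Derivation:
Check each piece cell at anchor (7, 5):
  offset (0,0) -> (7,5): empty -> OK
  offset (0,1) -> (7,6): empty -> OK
  offset (0,2) -> (7,7): empty -> OK
  offset (0,3) -> (7,8): occupied ('#') -> FAIL
All cells valid: no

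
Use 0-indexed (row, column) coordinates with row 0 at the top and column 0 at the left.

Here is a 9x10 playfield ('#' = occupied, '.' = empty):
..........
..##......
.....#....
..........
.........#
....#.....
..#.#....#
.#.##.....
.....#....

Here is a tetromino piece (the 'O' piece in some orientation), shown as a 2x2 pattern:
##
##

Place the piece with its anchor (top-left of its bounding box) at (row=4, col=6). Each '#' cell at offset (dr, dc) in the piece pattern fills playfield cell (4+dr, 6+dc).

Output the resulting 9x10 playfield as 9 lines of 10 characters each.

Answer: ..........
..##......
.....#....
..........
......##.#
....#.##..
..#.#....#
.#.##.....
.....#....

Derivation:
Fill (4+0,6+0) = (4,6)
Fill (4+0,6+1) = (4,7)
Fill (4+1,6+0) = (5,6)
Fill (4+1,6+1) = (5,7)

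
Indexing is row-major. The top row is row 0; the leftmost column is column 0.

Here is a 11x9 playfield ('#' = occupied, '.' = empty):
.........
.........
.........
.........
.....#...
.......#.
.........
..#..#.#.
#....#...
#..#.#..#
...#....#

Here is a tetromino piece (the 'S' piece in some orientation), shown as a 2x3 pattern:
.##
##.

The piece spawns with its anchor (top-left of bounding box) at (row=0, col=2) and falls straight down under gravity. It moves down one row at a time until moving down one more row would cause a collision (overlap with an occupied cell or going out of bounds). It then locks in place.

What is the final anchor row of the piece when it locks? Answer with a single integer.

Answer: 5

Derivation:
Spawn at (row=0, col=2). Try each row:
  row 0: fits
  row 1: fits
  row 2: fits
  row 3: fits
  row 4: fits
  row 5: fits
  row 6: blocked -> lock at row 5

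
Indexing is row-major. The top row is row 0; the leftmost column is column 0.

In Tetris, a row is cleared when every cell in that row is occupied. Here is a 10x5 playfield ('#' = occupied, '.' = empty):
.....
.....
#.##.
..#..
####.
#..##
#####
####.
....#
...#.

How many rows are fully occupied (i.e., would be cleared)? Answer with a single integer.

Answer: 1

Derivation:
Check each row:
  row 0: 5 empty cells -> not full
  row 1: 5 empty cells -> not full
  row 2: 2 empty cells -> not full
  row 3: 4 empty cells -> not full
  row 4: 1 empty cell -> not full
  row 5: 2 empty cells -> not full
  row 6: 0 empty cells -> FULL (clear)
  row 7: 1 empty cell -> not full
  row 8: 4 empty cells -> not full
  row 9: 4 empty cells -> not full
Total rows cleared: 1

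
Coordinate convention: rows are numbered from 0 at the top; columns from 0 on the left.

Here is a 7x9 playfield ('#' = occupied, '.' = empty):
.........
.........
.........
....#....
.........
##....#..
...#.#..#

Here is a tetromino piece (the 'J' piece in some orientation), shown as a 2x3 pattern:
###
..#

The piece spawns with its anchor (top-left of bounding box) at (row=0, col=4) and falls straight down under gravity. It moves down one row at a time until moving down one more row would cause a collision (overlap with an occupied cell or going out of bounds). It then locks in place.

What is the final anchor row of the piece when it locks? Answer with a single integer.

Answer: 2

Derivation:
Spawn at (row=0, col=4). Try each row:
  row 0: fits
  row 1: fits
  row 2: fits
  row 3: blocked -> lock at row 2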